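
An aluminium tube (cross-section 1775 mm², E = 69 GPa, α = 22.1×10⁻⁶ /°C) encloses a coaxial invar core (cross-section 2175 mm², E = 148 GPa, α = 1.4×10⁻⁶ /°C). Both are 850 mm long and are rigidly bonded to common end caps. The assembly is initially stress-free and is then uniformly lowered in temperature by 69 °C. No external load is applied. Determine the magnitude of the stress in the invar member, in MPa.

Equilibrium of a rigid end plate with no external load gives equal and opposite internal forces ±P in the two members. Since α_{aluminium} > α_{invar}, cooling drives the aluminium into tension and the invar into compression.
Setting the final lengths equal and cancelling L: (α₁ − α₂)ΔT = P/(A₁E₁) + P/(A₂E₂).
|α₁ − α₂|·ΔT = 20.7×10⁻⁶ × 69 = 0.001428.
1/(A₁E₁) + 1/(A₂E₂) = 1/(1775×69×10³) + 1/(2175×148×10³) = 1.127×10⁻⁸ N⁻¹.
P = 0.001428 / 1.127×10⁻⁸ = 126700 N = 126.7 kN.
σ_{invar} = P/A₂ = 126700/2175 = 58.26 MPa, compressive.

σ ≈ 58.3 MPa (compressive)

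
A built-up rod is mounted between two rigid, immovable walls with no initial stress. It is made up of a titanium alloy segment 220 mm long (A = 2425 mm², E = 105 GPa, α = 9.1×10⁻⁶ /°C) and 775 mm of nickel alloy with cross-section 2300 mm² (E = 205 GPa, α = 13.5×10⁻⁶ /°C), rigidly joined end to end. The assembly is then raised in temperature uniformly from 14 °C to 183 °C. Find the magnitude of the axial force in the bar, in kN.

P ≈ 840 kN (compressive)

Free thermal expansion of the whole bar: Σ αᵢΔT Lᵢ = 9.1×10⁻⁶×169×220 + 13.5×10⁻⁶×169×775 = 2.107 mm.
The rigid supports impose zero overall length change; the single axial force P common to all segments must satisfy P Σ Lᵢ/(AᵢEᵢ) = δ_free.
Σ Lᵢ/(AᵢEᵢ) = 220/(2425×105×10³) + 775/(2300×205×10³) = 2.508×10⁻⁶ mm/N.
So P = 2.107 / 2.508×10⁻⁶ = 840 kN, compressive.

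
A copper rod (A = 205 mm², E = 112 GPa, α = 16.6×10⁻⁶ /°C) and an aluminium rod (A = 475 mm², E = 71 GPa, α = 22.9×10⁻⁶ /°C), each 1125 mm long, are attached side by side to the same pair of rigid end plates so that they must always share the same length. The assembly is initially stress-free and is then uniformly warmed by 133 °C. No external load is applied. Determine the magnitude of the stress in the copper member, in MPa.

σ ≈ 55.8 MPa (tensile)

The aluminium has the larger α, so on heating it would change length more than the copper if both were free. The rigid plates force a common final length, so the aluminium is put into compression and the copper into tension, with equal and opposite forces P (no external load).
Equating the net (thermal + elastic) strains gives |α₁ − α₂|·ΔT = P·[1/(A₁E₁) + 1/(A₂E₂)].
|α₁ − α₂|·ΔT = 6.3×10⁻⁶ × 133 = 0.0008379.
1/(A₁E₁) + 1/(A₂E₂) = 1/(205×112×10³) + 1/(475×71×10³) = 7.321×10⁻⁸ N⁻¹.
So P = 0.0008379 / 7.321×10⁻⁸ = 11.45 kN.
σ_{copper} = P/A₁ = 11450/205 = 55.83 MPa, tensile.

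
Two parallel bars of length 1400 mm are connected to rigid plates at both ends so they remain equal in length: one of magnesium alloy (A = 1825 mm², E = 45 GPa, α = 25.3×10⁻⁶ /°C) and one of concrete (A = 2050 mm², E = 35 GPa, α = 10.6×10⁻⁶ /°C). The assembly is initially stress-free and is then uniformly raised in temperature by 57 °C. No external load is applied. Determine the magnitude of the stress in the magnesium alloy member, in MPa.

Both members must finish at the same length. With the larger α, the magnesium alloy tends to over-expand; the plates restrain it, putting the magnesium alloy in compression and the concrete in tension. With no external load the two internal forces are equal and opposite, magnitude P.
Equating the net (thermal + elastic) strains gives |α₁ − α₂|·ΔT = P·[1/(A₁E₁) + 1/(A₂E₂)].
|α₁ − α₂|·ΔT = 14.7×10⁻⁶ × 57 = 0.0008379.
1/(A₁E₁) + 1/(A₂E₂) = 1/(1825×45×10³) + 1/(2050×35×10³) = 2.611×10⁻⁸ N⁻¹.
So P = 0.0008379 / 2.611×10⁻⁸ = 32.09 kN.
σ_{magnesium alloy} = P/A₁ = 32090/1825 = 17.58 MPa, compressive.

σ ≈ 17.6 MPa (compressive)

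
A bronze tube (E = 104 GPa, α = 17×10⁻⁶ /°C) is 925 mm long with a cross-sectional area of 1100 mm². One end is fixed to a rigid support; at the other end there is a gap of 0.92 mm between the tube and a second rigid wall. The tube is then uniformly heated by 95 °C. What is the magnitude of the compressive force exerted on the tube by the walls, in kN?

Free thermal elongation = αΔT L = 17×10⁻⁶ × 95 × 925 = 1.494 mm.
After closing the 0.92 mm clearance, 1.494 − 0.92 = 0.5739 mm of expansion remains to be suppressed by the wall.
So σ = E(δ_free − g)/L = 104×10³ × 0.5739/925 = 64.52 MPa.
Force on the wall = σA = 64.52 × 1100 mm² = 70.97 kN.

P ≈ 71 kN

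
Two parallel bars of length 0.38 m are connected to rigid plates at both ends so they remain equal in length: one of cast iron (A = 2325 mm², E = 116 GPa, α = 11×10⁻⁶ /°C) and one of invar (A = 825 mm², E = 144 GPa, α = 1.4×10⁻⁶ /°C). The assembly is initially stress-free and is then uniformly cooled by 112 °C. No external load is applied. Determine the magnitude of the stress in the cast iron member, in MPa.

Equilibrium of a rigid end plate with no external load gives equal and opposite internal forces ±P in the two members. Since α_{cast iron} > α_{invar}, cooling drives the cast iron into tension and the invar into compression.
Compatibility of the two members (thermal + elastic change equal): (α₁ − α₂)ΔT = P·[1/(A₁E₁) + 1/(A₂E₂)].
|α₁ − α₂|·ΔT = 9.6×10⁻⁶ × 112 = 0.001075.
1/(A₁E₁) + 1/(A₂E₂) = 1/(2325×116×10³) + 1/(825×144×10³) = 1.213×10⁻⁸ N⁻¹.
So P = 0.001075 / 1.213×10⁻⁸ = 88.67 kN.
σ_{cast iron} = P/A₁ = 88670/2325 = 38.14 MPa, tensile.

σ ≈ 38.1 MPa (tensile)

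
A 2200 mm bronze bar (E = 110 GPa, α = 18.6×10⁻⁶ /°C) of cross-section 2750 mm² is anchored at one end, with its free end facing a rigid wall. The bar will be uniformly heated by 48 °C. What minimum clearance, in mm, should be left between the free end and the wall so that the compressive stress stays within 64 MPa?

g ≈ 0.684 mm

Free expansion if unrestrained: δ_free = αΔT L = 18.6×10⁻⁶ × 48 × 2200 = 1.964 mm.
At the allowable stress the elastic shortening the wall may impose is σL/E = 64 × 2200 / (110×10³) = 1.28 mm.
The gap must absorb the remainder: g_min = 1.964 − 1.28 = 0.6842 mm.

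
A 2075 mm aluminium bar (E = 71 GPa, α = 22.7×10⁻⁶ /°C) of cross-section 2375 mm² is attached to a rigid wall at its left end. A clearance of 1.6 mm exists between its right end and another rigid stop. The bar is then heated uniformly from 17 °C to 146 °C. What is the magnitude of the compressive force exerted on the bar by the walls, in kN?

P ≈ 364 kN

Unrestrained expansion: δ_free = αΔT L = 22.7×10⁻⁶ × 129 × 2075 = 6.076 mm.
The gap closes (δ_free > 1.6 mm) and the wall then resists a further 6.076 − 1.6 = 4.476 mm of expansion.
Compatibility: PL/(AE) = 4.476 mm, so σ = P/A = E × (4.476/2075) = 153.2 MPa.
P = σA = 153.2 × 2375 = 363.8 kN.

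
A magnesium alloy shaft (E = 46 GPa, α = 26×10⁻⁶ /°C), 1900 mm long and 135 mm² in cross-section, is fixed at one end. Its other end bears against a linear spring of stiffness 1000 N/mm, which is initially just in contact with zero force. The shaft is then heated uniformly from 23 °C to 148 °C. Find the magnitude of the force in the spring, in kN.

P ≈ 4.73 kN

If the spring were absent the shaft would lengthen by αΔT L = 26×10⁻⁶ × 125 × 1900 = 6.175 mm.
With a force P in the spring, the elastic change of the shaft is PL/(AE) and that of the spring is P/k; compatibility requires their sum to equal δ_free.
P [ L/(AE) + 1/k ] = δ_free → P [ 1900/(135×46×10³) + 1/(1000) ] = 6.175.
P = 6.175 / 0.001306 = 4728 N.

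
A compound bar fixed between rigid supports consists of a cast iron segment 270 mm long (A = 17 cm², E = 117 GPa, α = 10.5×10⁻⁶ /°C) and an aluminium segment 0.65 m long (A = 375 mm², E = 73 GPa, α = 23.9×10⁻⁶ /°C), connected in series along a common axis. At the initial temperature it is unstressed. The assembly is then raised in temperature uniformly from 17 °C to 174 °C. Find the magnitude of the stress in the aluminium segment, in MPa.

σ ≈ 306 MPa (compressive)

Free thermal expansion of the whole bar: Σ αᵢΔT Lᵢ = 10.5×10⁻⁶×157×270 + 23.9×10⁻⁶×157×650 = 2.884 mm.
The walls prevent any net length change, so an axial force P (same in every segment) develops. Compatibility: P · Σ Lᵢ/(AᵢEᵢ) = δ_free.
The series flexibility is Σ Lᵢ/(AᵢEᵢ) = 270/(1700×117×10³) + 650/(375×73×10³) = 2.51×10⁻⁵ mm/N.
So P = 2.884 / 2.51×10⁻⁵ = 114.9 kN, compressive.
σ_{aluminium} = P / A = 114900 / 375 = 306.4 MPa.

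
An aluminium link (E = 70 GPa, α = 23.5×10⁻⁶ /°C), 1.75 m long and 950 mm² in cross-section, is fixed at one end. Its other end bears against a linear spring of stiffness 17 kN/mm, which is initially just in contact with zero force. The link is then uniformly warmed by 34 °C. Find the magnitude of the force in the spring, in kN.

Free thermal expansion: δ_free = αΔT L = 23.5×10⁻⁶ × 34 × 1750 = 1.398 mm.
With a force P in the spring, the elastic change of the link is PL/(AE) and that of the spring is P/k; compatibility requires their sum to equal δ_free.
So P = δ_free / [L/(AE) + 1/k] = 1.398 / [ 1750/(950×70×10³) + 1/(17×10³) ].
P = 1.398 / 8.514×10⁻⁵ = 16420 N.

P ≈ 16.4 kN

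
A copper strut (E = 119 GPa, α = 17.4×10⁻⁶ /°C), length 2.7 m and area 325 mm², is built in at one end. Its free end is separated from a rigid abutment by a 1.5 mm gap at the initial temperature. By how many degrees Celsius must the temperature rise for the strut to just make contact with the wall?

Contact occurs when the free expansion equals the gap: αΔT L = 1.5 mm.
ΔT = 1.5 / (17.4×10⁻⁶ × 2700) = 31.93 °C.

ΔT ≈ 31.9 °C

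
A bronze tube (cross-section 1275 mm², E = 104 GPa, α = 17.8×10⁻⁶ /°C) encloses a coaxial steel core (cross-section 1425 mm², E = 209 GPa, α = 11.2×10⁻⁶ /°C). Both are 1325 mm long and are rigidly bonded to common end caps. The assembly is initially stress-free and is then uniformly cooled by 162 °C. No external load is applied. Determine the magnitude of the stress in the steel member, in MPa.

The bronze has the larger α, so on cooling it would change length more than the steel if both were free. The rigid plates force a common final length, so the bronze is put into tension and the steel into compression, with equal and opposite forces P (no external load).
Equating the net (thermal + elastic) strains gives |α₁ − α₂|·ΔT = P·[1/(A₁E₁) + 1/(A₂E₂)].
|α₁ − α₂|·ΔT = 6.6×10⁻⁶ × 162 = 0.001069.
1/(A₁E₁) + 1/(A₂E₂) = 1/(1275×104×10³) + 1/(1425×209×10³) = 1.09×10⁻⁸ N⁻¹.
P = 0.001069 / 1.09×10⁻⁸ = 98100 N = 98.1 kN.
σ_{steel} = P/A₂ = 98100/1425 = 68.84 MPa, compressive.

σ ≈ 68.8 MPa (compressive)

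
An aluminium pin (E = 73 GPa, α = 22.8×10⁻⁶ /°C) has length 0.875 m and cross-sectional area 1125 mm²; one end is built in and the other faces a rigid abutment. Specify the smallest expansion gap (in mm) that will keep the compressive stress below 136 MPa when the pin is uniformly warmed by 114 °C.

g ≈ 0.644 mm

Free expansion if unrestrained: δ_free = αΔT L = 22.8×10⁻⁶ × 114 × 875 = 2.274 mm.
At the allowable stress the elastic shortening the wall may impose is σL/E = 136 × 875 / (73×10³) = 1.63 mm.
The gap must absorb the remainder: g_min = 2.274 − 1.63 = 0.6442 mm.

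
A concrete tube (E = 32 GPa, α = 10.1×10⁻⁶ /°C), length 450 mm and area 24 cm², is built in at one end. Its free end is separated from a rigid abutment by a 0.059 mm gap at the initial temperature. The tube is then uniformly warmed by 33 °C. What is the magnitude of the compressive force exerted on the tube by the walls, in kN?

Free thermal elongation = αΔT L = 10.1×10⁻⁶ × 33 × 450 = 0.15 mm.
The gap closes (δ_free > 0.059 mm) and the wall then resists a further 0.15 − 0.059 = 0.09098 mm of expansion.
Compatibility: PL/(AE) = 0.09098 mm, so σ = P/A = E × (0.09098/450) = 6.47 MPa.
Force on the wall = σA = 6.47 × 2400 mm² = 15.53 kN.

P ≈ 15.5 kN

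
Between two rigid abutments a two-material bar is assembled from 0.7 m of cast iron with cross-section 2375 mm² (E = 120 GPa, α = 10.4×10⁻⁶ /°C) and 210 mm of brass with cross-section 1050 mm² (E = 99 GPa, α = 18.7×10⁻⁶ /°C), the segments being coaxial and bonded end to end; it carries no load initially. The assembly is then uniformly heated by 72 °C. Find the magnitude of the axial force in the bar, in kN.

P ≈ 180 kN (compressive)

With the walls removed the bar would change length by δ_free = Σ αᵢΔT Lᵢ = 10.4×10⁻⁶×72×700 + 18.7×10⁻⁶×72×210 = 0.8069 mm.
The rigid supports impose zero overall length change; the single axial force P common to all segments must satisfy P Σ Lᵢ/(AᵢEᵢ) = δ_free.
The series flexibility is Σ Lᵢ/(AᵢEᵢ) = 700/(2375×120×10³) + 210/(1050×99×10³) = 4.476×10⁻⁶ mm/N.
P = 0.8069 / 4.476×10⁻⁶ = 180300 N = 180.3 kN, compressive.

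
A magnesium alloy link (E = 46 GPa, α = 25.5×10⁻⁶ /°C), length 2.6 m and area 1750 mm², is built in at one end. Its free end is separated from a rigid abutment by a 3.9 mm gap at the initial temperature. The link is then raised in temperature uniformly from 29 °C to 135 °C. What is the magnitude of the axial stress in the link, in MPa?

σ ≈ 55.3 MPa (compressive)

Free thermal elongation = αΔT L = 25.5×10⁻⁶ × 106 × 2600 = 7.028 mm.
This exceeds the 3.9 mm gap, so the wall pushes back. The portion of expansion that must be recovered elastically is δ_free − gap = 7.028 − 3.9 = 3.128 mm.
So σ = E(δ_free − g)/L = 46×10³ × 3.128/2600 = 55.34 MPa.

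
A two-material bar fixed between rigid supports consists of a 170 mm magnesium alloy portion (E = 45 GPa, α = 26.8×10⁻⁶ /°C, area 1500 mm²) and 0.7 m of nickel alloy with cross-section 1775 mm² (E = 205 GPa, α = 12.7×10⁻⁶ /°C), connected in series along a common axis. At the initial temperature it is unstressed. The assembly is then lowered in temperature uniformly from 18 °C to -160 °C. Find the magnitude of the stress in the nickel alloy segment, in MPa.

σ ≈ 304 MPa (tensile)

With the walls removed the bar would change length by δ_free = Σ αᵢΔT Lᵢ = 26.8×10⁻⁶×178×170 + 12.7×10⁻⁶×178×700 = 2.393 mm.
Since the ends are fixed, an axial force P builds up, equal in every segment, with P · Σ Lᵢ/(AᵢEᵢ) = δ_free.
The series flexibility is Σ Lᵢ/(AᵢEᵢ) = 170/(1500×45×10³) + 700/(1775×205×10³) = 4.442×10⁻⁶ mm/N.
So P = 2.393 / 4.442×10⁻⁶ = 538.8 kN, tensile.
σ_{nickel alloy} = P / A = 538800 / 1775 = 303.5 MPa.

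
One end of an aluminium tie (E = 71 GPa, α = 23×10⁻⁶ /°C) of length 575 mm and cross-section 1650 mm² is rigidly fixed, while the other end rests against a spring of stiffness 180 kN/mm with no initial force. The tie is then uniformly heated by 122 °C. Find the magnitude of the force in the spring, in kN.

Free thermal expansion: δ_free = αΔT L = 23×10⁻⁶ × 122 × 575 = 1.613 mm.
Let P be the compressive force at the spring. The tie shortens elastically by PL/(AE) and the spring compresses by P/k; together these equal δ_free.
So P = δ_free / [L/(AE) + 1/k] = 1.613 / [ 575/(1650×71×10³) + 1/(180×10³) ].
P = 1.613 / 1.046×10⁻⁵ = 154200 N.

P ≈ 154 kN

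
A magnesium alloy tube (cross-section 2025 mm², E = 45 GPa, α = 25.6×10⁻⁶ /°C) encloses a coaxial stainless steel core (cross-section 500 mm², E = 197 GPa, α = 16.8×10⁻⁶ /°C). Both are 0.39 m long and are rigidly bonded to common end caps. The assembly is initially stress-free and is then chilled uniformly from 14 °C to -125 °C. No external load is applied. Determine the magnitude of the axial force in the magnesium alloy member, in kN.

The magnesium alloy has the larger α, so on cooling it would change length more than the stainless steel if both were free. The rigid plates force a common final length, so the magnesium alloy is put into tension and the stainless steel into compression, with equal and opposite forces P (no external load).
Setting the final lengths equal and cancelling L: (α₁ − α₂)ΔT = P/(A₁E₁) + P/(A₂E₂).
|α₁ − α₂|·ΔT = 8.8×10⁻⁶ × 139 = 0.001223.
1/(A₁E₁) + 1/(A₂E₂) = 1/(2025×45×10³) + 1/(500×197×10³) = 2.113×10⁻⁸ N⁻¹.
So P = 0.001223 / 2.113×10⁻⁸ = 57.9 kN.

P ≈ 57.9 kN (tensile in the magnesium alloy)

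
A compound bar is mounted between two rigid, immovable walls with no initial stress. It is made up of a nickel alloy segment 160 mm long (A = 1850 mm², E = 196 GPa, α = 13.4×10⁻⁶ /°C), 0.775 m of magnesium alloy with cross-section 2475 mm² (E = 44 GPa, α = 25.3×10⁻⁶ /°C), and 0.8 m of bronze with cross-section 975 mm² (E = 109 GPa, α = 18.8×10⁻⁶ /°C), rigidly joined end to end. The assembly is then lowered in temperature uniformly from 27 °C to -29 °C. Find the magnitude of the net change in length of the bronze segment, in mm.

With the walls removed the bar would change length by δ_free = Σ αᵢΔT Lᵢ = 13.4×10⁻⁶×56×160 + 25.3×10⁻⁶×56×775 + 18.8×10⁻⁶×56×800 = 2.06 mm.
The rigid supports impose zero overall length change; the single axial force P common to all segments must satisfy P Σ Lᵢ/(AᵢEᵢ) = δ_free.
The series flexibility is Σ Lᵢ/(AᵢEᵢ) = 160/(1850×196×10³) + 775/(2475×44×10³) + 800/(975×109×10³) = 1.509×10⁻⁵ mm/N.
Hence P = δ_free / Σ(L/AE) = 2.06/1.509×10⁻⁵ = 136.6 kN (tensile).
For the bronze segment, free thermal change = 18.8×10⁻⁶×56×800 = 0.8422 mm and elastic change from P = 136600×800/(975×109×10³) = 1.028 mm; these oppose, so the net change is 0.186 mm (segment lengthens).

|ΔL| ≈ 0.186 mm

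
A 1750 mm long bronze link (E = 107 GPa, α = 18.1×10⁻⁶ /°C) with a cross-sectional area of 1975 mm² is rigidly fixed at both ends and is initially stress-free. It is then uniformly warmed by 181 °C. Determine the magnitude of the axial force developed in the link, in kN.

The ends cannot move, so σ = EαΔT = 107×10³ × 18.1×10⁻⁶ × 181 = 350.5 MPa.
Axial force P = σA = 350.5 × 1975 = 692300 N = 692.3 kN, compressive.

P ≈ 692 kN (compressive)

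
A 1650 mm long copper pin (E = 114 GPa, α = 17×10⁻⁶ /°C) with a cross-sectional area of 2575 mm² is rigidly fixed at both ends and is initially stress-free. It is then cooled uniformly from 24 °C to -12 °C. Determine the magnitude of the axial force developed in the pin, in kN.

P ≈ 180 kN (tensile)

With zero net strain, σ = E·αΔT = 114 GPa × 17×10⁻⁶ × 36 = 69.77 MPa.
Then P = σA = 69.77 × 2575 mm² = 179.7 kN, tensile.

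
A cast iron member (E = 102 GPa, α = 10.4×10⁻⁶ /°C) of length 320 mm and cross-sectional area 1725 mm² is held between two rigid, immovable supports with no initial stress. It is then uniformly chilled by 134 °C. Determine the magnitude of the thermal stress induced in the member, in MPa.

Because both ends are immovable the net strain is zero, and the suppressed thermal strain is αΔT = 10.4×10⁻⁶ × 134 = 1393.6×10⁻⁶.
Hence σ = E·αΔT = 102×10³ × 1393.6×10⁻⁶ = 142.1 MPa, tensile.

σ ≈ 142 MPa (tensile)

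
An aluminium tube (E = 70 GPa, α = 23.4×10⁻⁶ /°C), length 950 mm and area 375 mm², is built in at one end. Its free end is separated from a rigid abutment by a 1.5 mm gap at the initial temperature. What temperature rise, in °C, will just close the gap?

Contact occurs when the free expansion equals the gap: αΔT L = 1.5 mm.
So ΔT = g/(αL) = 1.5/(23.4×10⁻⁶ × 950) = 67.48 °C.

ΔT ≈ 67.5 °C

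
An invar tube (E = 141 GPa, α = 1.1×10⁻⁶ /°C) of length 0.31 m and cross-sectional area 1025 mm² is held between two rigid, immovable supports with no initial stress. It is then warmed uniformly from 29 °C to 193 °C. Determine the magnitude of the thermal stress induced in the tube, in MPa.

σ ≈ 25.4 MPa (compressive)

Because both ends are immovable the net strain is zero, and the suppressed thermal strain is αΔT = 1.1×10⁻⁶ × 164 = 180.4×10⁻⁶.
σ = EαΔT = 141×10³ × 1.1×10⁻⁶ × 164 = 25.44 MPa (compressive; the tube is trying to expand).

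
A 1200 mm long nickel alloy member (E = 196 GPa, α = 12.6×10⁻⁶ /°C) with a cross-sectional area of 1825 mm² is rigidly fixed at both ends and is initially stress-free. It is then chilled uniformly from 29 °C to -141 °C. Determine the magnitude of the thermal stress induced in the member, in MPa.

The supports are rigid, so the total axial strain is zero. The restrained thermal strain is ε = αΔT = 12.6×10⁻⁶ × 170 = 2142×10⁻⁶.
σ = EαΔT = 196×10³ × 12.6×10⁻⁶ × 170 = 419.8 MPa (tensile; the member is trying to contract).

σ ≈ 420 MPa (tensile)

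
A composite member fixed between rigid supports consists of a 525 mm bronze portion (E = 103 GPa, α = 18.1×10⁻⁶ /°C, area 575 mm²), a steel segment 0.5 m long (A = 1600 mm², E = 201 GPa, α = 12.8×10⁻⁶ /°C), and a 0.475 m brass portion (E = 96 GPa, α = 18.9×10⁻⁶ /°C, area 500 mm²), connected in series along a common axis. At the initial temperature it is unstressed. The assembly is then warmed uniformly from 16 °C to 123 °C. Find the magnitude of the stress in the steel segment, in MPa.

If the supports were absent, the total length change would be Σ αᵢΔT Lᵢ = 18.1×10⁻⁶×107×525 + 12.8×10⁻⁶×107×500 + 18.9×10⁻⁶×107×475 = 2.662 mm.
Since the ends are fixed, an axial force P builds up, equal in every segment, with P · Σ Lᵢ/(AᵢEᵢ) = δ_free.
Σ Lᵢ/(AᵢEᵢ) = 525/(575×103×10³) + 500/(1600×201×10³) + 475/(500×96×10³) = 2.032×10⁻⁵ mm/N.
P = 2.662 / 2.032×10⁻⁵ = 131000 N = 131 kN, compressive.
σ_{steel} = P / A = 131000 / 1600 = 81.9 MPa.

σ ≈ 81.9 MPa (compressive)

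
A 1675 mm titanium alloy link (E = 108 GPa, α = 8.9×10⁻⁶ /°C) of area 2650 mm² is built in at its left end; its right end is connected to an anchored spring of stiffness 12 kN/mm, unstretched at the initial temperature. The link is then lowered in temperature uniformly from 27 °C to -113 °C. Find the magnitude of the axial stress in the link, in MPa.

σ ≈ 8.83 MPa (tensile)

The unrestrained thermal change is αΔT L = 8.9×10⁻⁶ × 140 × 1675 = 2.087 mm.
Let P be the tensile force in the spring. The link extends elastically by PL/(AE) and the spring stretches by P/k; together these equal δ_free.
P [ L/(AE) + 1/k ] = δ_free → P [ 1675/(2650×108×10³) + 1/(12×10³) ] = 2.087.
P = 2.087 / 8.919×10⁻⁵ = 23400 N.
σ = P/A = 23400/2650 = 8.831 MPa.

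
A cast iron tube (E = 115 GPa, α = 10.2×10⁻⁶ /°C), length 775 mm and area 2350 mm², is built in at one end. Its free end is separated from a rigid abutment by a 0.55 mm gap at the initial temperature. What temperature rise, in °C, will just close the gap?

Contact occurs when the free expansion equals the gap: αΔT L = 0.55 mm.
So ΔT = g/(αL) = 0.55/(10.2×10⁻⁶ × 775) = 69.58 °C.

ΔT ≈ 69.6 °C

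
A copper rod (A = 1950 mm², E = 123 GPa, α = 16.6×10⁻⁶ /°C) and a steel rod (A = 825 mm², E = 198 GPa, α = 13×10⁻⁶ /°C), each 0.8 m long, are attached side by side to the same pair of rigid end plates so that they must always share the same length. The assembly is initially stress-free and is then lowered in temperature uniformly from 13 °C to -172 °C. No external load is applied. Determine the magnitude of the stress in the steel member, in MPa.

σ ≈ 78.4 MPa (compressive)

The copper has the larger α, so on cooling it would change length more than the steel if both were free. The rigid plates force a common final length, so the copper is put into tension and the steel into compression, with equal and opposite forces P (no external load).
Equating the net (thermal + elastic) strains gives |α₁ − α₂|·ΔT = P·[1/(A₁E₁) + 1/(A₂E₂)].
|α₁ − α₂|·ΔT = 3.6×10⁻⁶ × 185 = 0.000666.
1/(A₁E₁) + 1/(A₂E₂) = 1/(1950×123×10³) + 1/(825×198×10³) = 1.029×10⁻⁸ N⁻¹.
P = 0.000666 / 1.029×10⁻⁸ = 64720 N = 64.72 kN.
σ_{steel} = P/A₂ = 64720/825 = 78.44 MPa, compressive.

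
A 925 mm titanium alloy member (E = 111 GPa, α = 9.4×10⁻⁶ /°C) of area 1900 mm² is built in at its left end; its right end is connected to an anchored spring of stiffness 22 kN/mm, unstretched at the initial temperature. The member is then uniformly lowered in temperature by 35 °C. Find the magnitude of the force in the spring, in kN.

Free thermal contraction: δ_free = αΔT L = 9.4×10⁻⁶ × 35 × 925 = 0.3043 mm.
With a force P in the spring, the elastic change of the member is PL/(AE) and that of the spring is P/k; compatibility requires their sum to equal δ_free.
P [ L/(AE) + 1/k ] = δ_free → P [ 925/(1900×111×10³) + 1/(22×10³) ] = 0.3043.
P = 0.3043 / 4.984×10⁻⁵ = 6106 N.

P ≈ 6.11 kN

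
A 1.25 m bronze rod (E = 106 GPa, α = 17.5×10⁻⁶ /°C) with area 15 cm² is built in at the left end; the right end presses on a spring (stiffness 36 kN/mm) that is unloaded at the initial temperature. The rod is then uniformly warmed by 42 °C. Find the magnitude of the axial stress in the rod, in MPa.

The unrestrained thermal change is αΔT L = 17.5×10⁻⁶ × 42 × 1250 = 0.9187 mm.
With a force P in the spring, the elastic change of the rod is PL/(AE) and that of the spring is P/k; compatibility requires their sum to equal δ_free.
So P = δ_free / [L/(AE) + 1/k] = 0.9187 / [ 1250/(1500×106×10³) + 1/(36×10³) ].
P = 0.9187 / 3.564×10⁻⁵ = 25780 N.
σ = P/A = 25780/1500 = 17.19 MPa.

σ ≈ 17.2 MPa (compressive)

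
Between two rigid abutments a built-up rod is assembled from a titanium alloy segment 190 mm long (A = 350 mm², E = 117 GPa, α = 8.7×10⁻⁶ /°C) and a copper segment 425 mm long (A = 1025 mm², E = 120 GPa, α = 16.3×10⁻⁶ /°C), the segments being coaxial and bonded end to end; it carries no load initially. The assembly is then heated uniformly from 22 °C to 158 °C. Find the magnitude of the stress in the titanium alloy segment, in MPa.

Free thermal expansion of the whole bar: Σ αᵢΔT Lᵢ = 8.7×10⁻⁶×136×190 + 16.3×10⁻⁶×136×425 = 1.167 mm.
The rigid supports impose zero overall length change; the single axial force P common to all segments must satisfy P Σ Lᵢ/(AᵢEᵢ) = δ_free.
The series flexibility is Σ Lᵢ/(AᵢEᵢ) = 190/(350×117×10³) + 425/(1025×120×10³) = 8.095×10⁻⁶ mm/N.
P = 1.167 / 8.095×10⁻⁶ = 144200 N = 144.2 kN, compressive.
σ_{titanium alloy} = P / A = 144200 / 350 = 411.9 MPa.

σ ≈ 412 MPa (compressive)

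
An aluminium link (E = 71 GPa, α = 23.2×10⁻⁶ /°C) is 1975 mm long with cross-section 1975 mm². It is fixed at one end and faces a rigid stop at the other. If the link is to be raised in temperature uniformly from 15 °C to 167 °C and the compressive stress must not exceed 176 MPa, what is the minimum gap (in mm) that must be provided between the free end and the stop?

g ≈ 2.07 mm

With no wall the link would lengthen by αΔT L = 23.2×10⁻⁶ × 152 × 1975 = 6.965 mm.
A stress of 176 MPa corresponds to the wall pushing the link back by σL/E = 176×1975/(71×10³) = 4.896 mm.
The gap must absorb the remainder: g_min = 6.965 − 4.896 = 2.069 mm.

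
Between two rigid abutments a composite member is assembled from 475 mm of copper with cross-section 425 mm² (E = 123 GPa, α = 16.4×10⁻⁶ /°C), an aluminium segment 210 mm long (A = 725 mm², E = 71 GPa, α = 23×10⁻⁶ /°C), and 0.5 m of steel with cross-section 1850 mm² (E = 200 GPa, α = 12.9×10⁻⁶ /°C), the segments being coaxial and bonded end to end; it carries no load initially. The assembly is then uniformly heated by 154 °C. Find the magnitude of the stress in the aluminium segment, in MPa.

With the walls removed the bar would change length by δ_free = Σ αᵢΔT Lᵢ = 16.4×10⁻⁶×154×475 + 23×10⁻⁶×154×210 + 12.9×10⁻⁶×154×500 = 2.937 mm.
The walls prevent any net length change, so an axial force P (same in every segment) develops. Compatibility: P · Σ Lᵢ/(AᵢEᵢ) = δ_free.
The series flexibility is Σ Lᵢ/(AᵢEᵢ) = 475/(425×123×10³) + 210/(725×71×10³) + 500/(1850×200×10³) = 1.452×10⁻⁵ mm/N.
Hence P = δ_free / Σ(L/AE) = 2.937/1.452×10⁻⁵ = 202.3 kN (compressive).
σ_{aluminium} = P / A = 202300 / 725 = 279 MPa.

σ ≈ 279 MPa (compressive)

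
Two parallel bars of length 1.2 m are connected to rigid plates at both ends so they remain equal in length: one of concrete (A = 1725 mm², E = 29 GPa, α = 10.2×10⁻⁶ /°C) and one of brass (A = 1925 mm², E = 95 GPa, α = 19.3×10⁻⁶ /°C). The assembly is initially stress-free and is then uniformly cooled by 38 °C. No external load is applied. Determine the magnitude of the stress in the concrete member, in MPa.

Both members must finish at the same length. With the larger α, the brass tends to over-contract; the plates restrain it, putting the brass in tension and the concrete in compression. With no external load the two internal forces are equal and opposite, magnitude P.
Equating the net (thermal + elastic) strains gives |α₁ − α₂|·ΔT = P·[1/(A₁E₁) + 1/(A₂E₂)].
|α₁ − α₂|·ΔT = 9.1×10⁻⁶ × 38 = 0.0003458.
1/(A₁E₁) + 1/(A₂E₂) = 1/(1725×29×10³) + 1/(1925×95×10³) = 2.546×10⁻⁸ N⁻¹.
P = 0.0003458 / 2.546×10⁻⁸ = 13580 N = 13.58 kN.
σ_{concrete} = P/A₁ = 13580/1725 = 7.874 MPa, compressive.

σ ≈ 7.87 MPa (compressive)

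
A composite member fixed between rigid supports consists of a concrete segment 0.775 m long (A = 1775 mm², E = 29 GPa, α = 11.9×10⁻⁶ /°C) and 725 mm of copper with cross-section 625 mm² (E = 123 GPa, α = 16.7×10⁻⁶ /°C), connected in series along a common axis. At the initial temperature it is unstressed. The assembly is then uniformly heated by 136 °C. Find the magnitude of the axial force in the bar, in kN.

P ≈ 118 kN (compressive)

With the walls removed the bar would change length by δ_free = Σ αᵢΔT Lᵢ = 11.9×10⁻⁶×136×775 + 16.7×10⁻⁶×136×725 = 2.901 mm.
The rigid supports impose zero overall length change; the single axial force P common to all segments must satisfy P Σ Lᵢ/(AᵢEᵢ) = δ_free.
The series flexibility is Σ Lᵢ/(AᵢEᵢ) = 775/(1775×29×10³) + 725/(625×123×10³) = 2.449×10⁻⁵ mm/N.
So P = 2.901 / 2.449×10⁻⁵ = 118.5 kN, compressive.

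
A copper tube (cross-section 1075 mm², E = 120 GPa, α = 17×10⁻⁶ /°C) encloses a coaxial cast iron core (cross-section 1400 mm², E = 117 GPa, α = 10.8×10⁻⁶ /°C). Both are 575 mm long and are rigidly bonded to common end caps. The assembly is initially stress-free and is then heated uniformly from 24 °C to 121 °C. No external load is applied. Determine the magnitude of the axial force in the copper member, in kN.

Both members must finish at the same length. With the larger α, the copper tends to over-expand; the plates restrain it, putting the copper in compression and the cast iron in tension. With no external load the two internal forces are equal and opposite, magnitude P.
Compatibility of the two members (thermal + elastic change equal): (α₁ − α₂)ΔT = P·[1/(A₁E₁) + 1/(A₂E₂)].
|α₁ − α₂|·ΔT = 6.2×10⁻⁶ × 97 = 0.0006014.
1/(A₁E₁) + 1/(A₂E₂) = 1/(1075×120×10³) + 1/(1400×117×10³) = 1.386×10⁻⁸ N⁻¹.
So P = 0.0006014 / 1.386×10⁻⁸ = 43.4 kN.

P ≈ 43.4 kN (compressive in the copper)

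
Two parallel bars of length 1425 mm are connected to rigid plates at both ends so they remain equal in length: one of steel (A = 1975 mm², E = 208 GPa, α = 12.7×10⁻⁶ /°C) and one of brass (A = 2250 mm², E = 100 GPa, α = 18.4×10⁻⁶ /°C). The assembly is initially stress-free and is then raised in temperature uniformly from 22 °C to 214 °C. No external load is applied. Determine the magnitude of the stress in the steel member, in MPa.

Both members must finish at the same length. With the larger α, the brass tends to over-expand; the plates restrain it, putting the brass in compression and the steel in tension. With no external load the two internal forces are equal and opposite, magnitude P.
Compatibility of the two members (thermal + elastic change equal): (α₁ − α₂)ΔT = P·[1/(A₁E₁) + 1/(A₂E₂)].
|α₁ − α₂|·ΔT = 5.7×10⁻⁶ × 192 = 0.001094.
1/(A₁E₁) + 1/(A₂E₂) = 1/(1975×208×10³) + 1/(2250×100×10³) = 6.879×10⁻⁹ N⁻¹.
P = 0.001094 / 6.879×10⁻⁹ = 159100 N = 159.1 kN.
σ_{steel} = P/A₁ = 159100/1975 = 80.56 MPa, tensile.

σ ≈ 80.6 MPa (tensile)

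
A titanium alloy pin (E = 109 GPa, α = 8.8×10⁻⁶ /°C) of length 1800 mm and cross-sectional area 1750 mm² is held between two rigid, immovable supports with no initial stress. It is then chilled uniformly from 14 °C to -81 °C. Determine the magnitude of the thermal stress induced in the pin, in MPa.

σ ≈ 91.1 MPa (tensile)

With length fixed, the mechanical strain must cancel the thermal strain αΔT = 8.8×10⁻⁶ × 95 = 836×10⁻⁶.
Hence σ = E·αΔT = 109×10³ × 836×10⁻⁶ = 91.12 MPa, tensile.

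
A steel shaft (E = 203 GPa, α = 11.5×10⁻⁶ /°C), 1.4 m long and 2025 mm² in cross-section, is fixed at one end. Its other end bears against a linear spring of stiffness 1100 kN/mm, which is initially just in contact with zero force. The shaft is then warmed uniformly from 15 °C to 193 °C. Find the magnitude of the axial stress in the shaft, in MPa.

The unrestrained thermal change is αΔT L = 11.5×10⁻⁶ × 178 × 1400 = 2.866 mm.
Let P be the compressive force at the spring. The shaft shortens elastically by PL/(AE) and the spring compresses by P/k; together these equal δ_free.
So P = δ_free / [L/(AE) + 1/k] = 2.866 / [ 1400/(2025×203×10³) + 1/(1100×10³) ].
P = 2.866 / 4.315×10⁻⁶ = 664200 N.
σ = P/A = 664200/2025 = 328 MPa.

σ ≈ 328 MPa (compressive)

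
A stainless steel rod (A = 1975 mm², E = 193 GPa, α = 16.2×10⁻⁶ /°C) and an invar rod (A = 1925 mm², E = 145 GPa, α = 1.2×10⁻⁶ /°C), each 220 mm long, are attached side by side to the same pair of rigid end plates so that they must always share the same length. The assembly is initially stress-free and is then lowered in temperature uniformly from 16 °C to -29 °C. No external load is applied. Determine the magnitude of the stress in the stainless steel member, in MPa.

σ ≈ 55.1 MPa (tensile)

Equilibrium of a rigid end plate with no external load gives equal and opposite internal forces ±P in the two members. Since α_{stainless steel} > α_{invar}, cooling drives the stainless steel into tension and the invar into compression.
Compatibility of the two members (thermal + elastic change equal): (α₁ − α₂)ΔT = P·[1/(A₁E₁) + 1/(A₂E₂)].
|α₁ − α₂|·ΔT = 15×10⁻⁶ × 45 = 0.000675.
1/(A₁E₁) + 1/(A₂E₂) = 1/(1975×193×10³) + 1/(1925×145×10³) = 6.206×10⁻⁹ N⁻¹.
P = 0.000675 / 6.206×10⁻⁹ = 108800 N = 108.8 kN.
σ_{stainless steel} = P/A₁ = 108800/1975 = 55.07 MPa, tensile.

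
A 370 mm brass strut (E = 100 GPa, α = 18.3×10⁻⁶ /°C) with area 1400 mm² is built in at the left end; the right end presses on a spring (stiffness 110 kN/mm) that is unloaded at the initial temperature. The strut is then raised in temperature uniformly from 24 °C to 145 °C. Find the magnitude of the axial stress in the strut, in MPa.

σ ≈ 49.9 MPa (compressive)

If the spring were absent the strut would lengthen by αΔT L = 18.3×10⁻⁶ × 121 × 370 = 0.8193 mm.
With a force P in the spring, the elastic change of the strut is PL/(AE) and that of the spring is P/k; compatibility requires their sum to equal δ_free.
P [ L/(AE) + 1/k ] = δ_free → P [ 370/(1400×100×10³) + 1/(110×10³) ] = 0.8193.
P = 0.8193 / 1.173×10⁻⁵ = 69820 N.
σ = P/A = 69820/1400 = 49.87 MPa.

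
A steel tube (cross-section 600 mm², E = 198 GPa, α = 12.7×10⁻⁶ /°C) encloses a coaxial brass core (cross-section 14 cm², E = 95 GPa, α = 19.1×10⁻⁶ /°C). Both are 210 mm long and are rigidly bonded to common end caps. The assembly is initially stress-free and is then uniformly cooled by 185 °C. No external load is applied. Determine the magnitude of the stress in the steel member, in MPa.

Equilibrium of a rigid end plate with no external load gives equal and opposite internal forces ±P in the two members. Since α_{brass} > α_{steel}, cooling drives the brass into tension and the steel into compression.
Equating the net (thermal + elastic) strains gives |α₁ − α₂|·ΔT = P·[1/(A₁E₁) + 1/(A₂E₂)].
|α₁ − α₂|·ΔT = 6.4×10⁻⁶ × 185 = 0.001184.
1/(A₁E₁) + 1/(A₂E₂) = 1/(600×198×10³) + 1/(1400×95×10³) = 1.594×10⁻⁸ N⁻¹.
P = 0.001184 / 1.594×10⁻⁸ = 74300 N = 74.3 kN.
σ_{steel} = P/A₁ = 74300/600 = 123.8 MPa, compressive.

σ ≈ 124 MPa (compressive)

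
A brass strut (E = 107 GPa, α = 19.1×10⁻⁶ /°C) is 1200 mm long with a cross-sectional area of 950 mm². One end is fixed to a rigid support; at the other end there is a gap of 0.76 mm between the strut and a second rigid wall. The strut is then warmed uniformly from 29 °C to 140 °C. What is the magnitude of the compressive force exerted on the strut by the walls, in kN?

P ≈ 151 kN

Unrestrained expansion: δ_free = αΔT L = 19.1×10⁻⁶ × 111 × 1200 = 2.544 mm.
After closing the 0.76 mm clearance, 2.544 − 0.76 = 1.784 mm of expansion remains to be suppressed by the wall.
So σ = E(δ_free − g)/L = 107×10³ × 1.784/1200 = 159.1 MPa.
Force on the wall = σA = 159.1 × 950 mm² = 151.1 kN.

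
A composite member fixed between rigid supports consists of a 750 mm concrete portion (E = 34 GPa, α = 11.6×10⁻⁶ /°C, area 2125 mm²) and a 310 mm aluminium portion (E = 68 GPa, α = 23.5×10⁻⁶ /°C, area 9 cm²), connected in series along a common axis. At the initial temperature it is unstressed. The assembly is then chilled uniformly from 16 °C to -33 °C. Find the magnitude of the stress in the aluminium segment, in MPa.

With the walls removed the bar would change length by δ_free = Σ αᵢΔT Lᵢ = 11.6×10⁻⁶×49×750 + 23.5×10⁻⁶×49×310 = 0.7833 mm.
The rigid supports impose zero overall length change; the single axial force P common to all segments must satisfy P Σ Lᵢ/(AᵢEᵢ) = δ_free.
Σ Lᵢ/(AᵢEᵢ) = 750/(2125×34×10³) + 310/(900×68×10³) = 1.545×10⁻⁵ mm/N.
So P = 0.7833 / 1.545×10⁻⁵ = 50.71 kN, tensile.
σ_{aluminium} = P / A = 50710 / 900 = 56.34 MPa.

σ ≈ 56.3 MPa (tensile)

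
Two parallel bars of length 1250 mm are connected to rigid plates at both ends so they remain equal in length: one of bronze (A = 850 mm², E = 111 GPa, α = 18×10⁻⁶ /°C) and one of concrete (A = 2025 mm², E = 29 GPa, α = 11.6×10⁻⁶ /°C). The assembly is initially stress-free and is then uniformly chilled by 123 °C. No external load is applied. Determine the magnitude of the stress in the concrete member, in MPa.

σ ≈ 14.1 MPa (compressive)

Equilibrium of a rigid end plate with no external load gives equal and opposite internal forces ±P in the two members. Since α_{bronze} > α_{concrete}, cooling drives the bronze into tension and the concrete into compression.
Compatibility of the two members (thermal + elastic change equal): (α₁ − α₂)ΔT = P·[1/(A₁E₁) + 1/(A₂E₂)].
|α₁ − α₂|·ΔT = 6.4×10⁻⁶ × 123 = 0.0007872.
1/(A₁E₁) + 1/(A₂E₂) = 1/(850×111×10³) + 1/(2025×29×10³) = 2.763×10⁻⁸ N⁻¹.
So P = 0.0007872 / 2.763×10⁻⁸ = 28.49 kN.
σ_{concrete} = P/A₂ = 28490/2025 = 14.07 MPa, compressive.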